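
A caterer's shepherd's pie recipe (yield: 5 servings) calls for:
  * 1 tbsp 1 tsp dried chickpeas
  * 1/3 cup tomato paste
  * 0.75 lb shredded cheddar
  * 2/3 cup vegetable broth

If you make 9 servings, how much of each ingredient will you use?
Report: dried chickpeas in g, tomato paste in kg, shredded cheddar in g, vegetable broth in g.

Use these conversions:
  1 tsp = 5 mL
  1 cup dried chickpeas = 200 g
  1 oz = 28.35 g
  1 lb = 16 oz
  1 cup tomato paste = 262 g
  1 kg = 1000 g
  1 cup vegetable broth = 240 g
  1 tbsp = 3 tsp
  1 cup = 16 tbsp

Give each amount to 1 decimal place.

Scaling factor: 9/5 = 1.8.
dried chickpeas: (1 tbsp + 1 tsp = 4/3 tbsp) × 9/5 ÷ 16 tbsp/cup × 200 g/cup = 30.0 g
tomato paste: 1/3 cup × 9/5 × 262 g/cup ÷ 1000 g/kg ≈ 0.2 kg
shredded cheddar: 0.75 lb × 9/5 × 16 oz/lb × 28.35 g/oz ≈ 612.4 g
vegetable broth: 2/3 cup × 9/5 × 240 g/cup = 288.0 g

dried chickpeas: 30.0 g; tomato paste: 0.2 kg; shredded cheddar: 612.4 g; vegetable broth: 288.0 g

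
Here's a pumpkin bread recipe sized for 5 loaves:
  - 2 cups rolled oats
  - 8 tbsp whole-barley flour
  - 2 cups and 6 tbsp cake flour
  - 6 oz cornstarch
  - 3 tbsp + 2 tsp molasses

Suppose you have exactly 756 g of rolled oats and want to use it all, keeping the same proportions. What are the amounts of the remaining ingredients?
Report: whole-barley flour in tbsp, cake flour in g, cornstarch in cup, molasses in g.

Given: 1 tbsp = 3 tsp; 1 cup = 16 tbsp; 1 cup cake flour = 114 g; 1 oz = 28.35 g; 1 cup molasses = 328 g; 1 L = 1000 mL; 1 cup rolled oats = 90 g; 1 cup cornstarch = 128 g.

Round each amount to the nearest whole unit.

whole-barley flour: 34 tbsp; cake flour: 1137 g; cornstarch: 6 cup; molasses: 316 g

The original recipe has 180 g of rolled oats, so the scaling factor is 756 ÷ 180 = 21/5 = 4.2.
whole-barley flour: 8 tbsp × 21/5 ≈ 34 tbsp
cake flour: (2 cup + 6 tbsp = 2.375 cup) × 21/5 × 114 g/cup ≈ 1137 g
cornstarch: 6 oz × 21/5 × 28.35 g/oz ÷ 128 g/cup ≈ 6 cup
molasses: (3 tbsp + 2 tsp = 11/3 tbsp) × 21/5 ÷ 16 tbsp/cup × 328 g/cup ≈ 316 g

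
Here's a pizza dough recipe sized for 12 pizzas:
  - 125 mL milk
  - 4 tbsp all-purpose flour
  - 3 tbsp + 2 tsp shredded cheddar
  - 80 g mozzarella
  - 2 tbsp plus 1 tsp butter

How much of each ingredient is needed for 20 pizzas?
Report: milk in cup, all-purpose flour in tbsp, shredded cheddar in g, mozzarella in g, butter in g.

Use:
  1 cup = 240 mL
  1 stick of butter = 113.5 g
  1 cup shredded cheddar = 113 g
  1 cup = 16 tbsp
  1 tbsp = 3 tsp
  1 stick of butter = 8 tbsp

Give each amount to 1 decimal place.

Scaling factor: 20/12 = 5/3.
milk: 125 mL × 5/3 ÷ 240 mL/cup ≈ 0.9 cup
all-purpose flour: 4 tbsp × 5/3 ≈ 6.7 tbsp
shredded cheddar: (3 tbsp + 2 tsp = 11/3 tbsp) × 5/3 ÷ 16 tbsp/cup × 113 g/cup ≈ 43.2 g
mozzarella: 80 g × 5/3 ≈ 133.3 g
butter: (2 tbsp + 1 tsp = 7/3 tbsp) × 5/3 ÷ 8 tbsp/stick × 113.5 g/stick ≈ 55.2 g

milk: 0.9 cup; all-purpose flour: 6.7 tbsp; shredded cheddar: 43.2 g; mozzarella: 133.3 g; butter: 55.2 g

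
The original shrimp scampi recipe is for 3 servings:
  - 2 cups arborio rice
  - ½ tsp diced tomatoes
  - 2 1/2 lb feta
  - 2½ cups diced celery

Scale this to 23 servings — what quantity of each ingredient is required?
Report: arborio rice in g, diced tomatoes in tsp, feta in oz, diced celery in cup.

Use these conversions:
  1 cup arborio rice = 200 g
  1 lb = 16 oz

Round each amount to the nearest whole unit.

arborio rice: 3067 g; diced tomatoes: 4 tsp; feta: 307 oz; diced celery: 19 cup

Scaling factor: 23/3.
arborio rice: 2 cup × 23/3 × 200 g/cup ≈ 3067 g
diced tomatoes: 0.5 tsp × 23/3 ≈ 4 tsp
feta: 2.5 lb × 23/3 × 16 oz/lb ≈ 307 oz
diced celery: 2.5 cup × 23/3 ≈ 19 cup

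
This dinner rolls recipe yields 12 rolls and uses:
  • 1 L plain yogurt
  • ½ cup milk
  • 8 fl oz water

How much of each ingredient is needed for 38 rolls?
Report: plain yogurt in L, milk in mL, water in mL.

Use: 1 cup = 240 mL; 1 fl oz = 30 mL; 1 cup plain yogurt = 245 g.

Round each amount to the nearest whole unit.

Scaling factor: 38/12 = 19/6.
plain yogurt: 1 L × 19/6 ≈ 3 L
milk: 0.5 cup × 19/6 × 240 mL/cup = 380 mL
water: 8 fl oz × 19/6 × 30 mL/fl oz = 760 mL

plain yogurt: 3 L; milk: 380 mL; water: 760 mL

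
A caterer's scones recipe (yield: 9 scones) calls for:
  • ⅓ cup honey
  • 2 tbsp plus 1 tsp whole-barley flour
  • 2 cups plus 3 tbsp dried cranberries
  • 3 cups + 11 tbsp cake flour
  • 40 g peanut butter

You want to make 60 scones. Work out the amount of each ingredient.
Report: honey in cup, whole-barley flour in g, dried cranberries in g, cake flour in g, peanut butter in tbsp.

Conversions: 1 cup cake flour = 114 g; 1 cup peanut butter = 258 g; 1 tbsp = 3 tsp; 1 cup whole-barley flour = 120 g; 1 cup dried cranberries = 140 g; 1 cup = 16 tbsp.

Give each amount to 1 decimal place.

honey: 2.2 cup; whole-barley flour: 116.7 g; dried cranberries: 2041.7 g; cake flour: 2802.5 g; peanut butter: 16.5 tbsp

Scaling factor: 60/9 = 20/3.
honey: 1/3 cup × 20/3 ≈ 2.2 cup
whole-barley flour: (2 tbsp + 1 tsp = 7/3 tbsp) × 20/3 ÷ 16 tbsp/cup × 120 g/cup ≈ 116.7 g
dried cranberries: (2 cup + 3 tbsp = 2.1875 cup) × 20/3 × 140 g/cup ≈ 2041.7 g
cake flour: (3 cup + 11 tbsp = 3.6875 cup) × 20/3 × 114 g/cup = 2802.5 g
peanut butter: 40 g × 20/3 ÷ 258 g/cup × 16 tbsp/cup ≈ 16.5 tbsp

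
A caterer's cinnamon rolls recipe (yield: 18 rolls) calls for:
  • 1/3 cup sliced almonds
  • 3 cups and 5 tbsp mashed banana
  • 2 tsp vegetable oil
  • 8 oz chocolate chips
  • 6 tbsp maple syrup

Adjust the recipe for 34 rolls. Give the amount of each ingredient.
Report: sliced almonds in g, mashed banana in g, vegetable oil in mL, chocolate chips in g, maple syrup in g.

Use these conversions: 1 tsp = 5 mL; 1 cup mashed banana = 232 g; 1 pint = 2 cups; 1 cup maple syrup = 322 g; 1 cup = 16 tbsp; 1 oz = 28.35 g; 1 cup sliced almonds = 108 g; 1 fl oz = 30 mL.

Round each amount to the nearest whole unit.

Scaling factor: 34/18 = 17/9.
sliced almonds: 1/3 cup × 17/9 × 108 g/cup = 68 g
mashed banana: (3 cup + 5 tbsp = 3.3125 cup) × 17/9 × 232 g/cup ≈ 1452 g
vegetable oil: 2 tsp × 17/9 × 5 mL/tsp ≈ 19 mL
chocolate chips: 8 oz × 17/9 × 28.35 g/oz ≈ 428 g
maple syrup: 6 tbsp × 17/9 ÷ 16 tbsp/cup × 322 g/cup ≈ 228 g

sliced almonds: 68 g; mashed banana: 1452 g; vegetable oil: 19 mL; chocolate chips: 428 g; maple syrup: 228 g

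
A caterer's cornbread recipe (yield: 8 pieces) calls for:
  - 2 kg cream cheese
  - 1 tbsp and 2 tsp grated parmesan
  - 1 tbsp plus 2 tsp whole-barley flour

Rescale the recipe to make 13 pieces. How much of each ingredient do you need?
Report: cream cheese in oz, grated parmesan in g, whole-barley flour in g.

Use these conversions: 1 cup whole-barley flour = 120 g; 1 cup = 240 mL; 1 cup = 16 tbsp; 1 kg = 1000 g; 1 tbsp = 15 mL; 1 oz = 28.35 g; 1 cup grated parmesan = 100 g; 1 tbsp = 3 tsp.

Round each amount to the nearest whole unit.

Scaling factor: 13/8 = 1.625.
cream cheese: 2 kg × 13/8 × 1000 g/kg ÷ 28.35 g/oz ≈ 115 oz
grated parmesan: (1 tbsp + 2 tsp = 5/3 tbsp) × 13/8 ÷ 16 tbsp/cup × 100 g/cup ≈ 17 g
whole-barley flour: (1 tbsp + 2 tsp = 5/3 tbsp) × 13/8 ÷ 16 tbsp/cup × 120 g/cup ≈ 20 g

cream cheese: 115 oz; grated parmesan: 17 g; whole-barley flour: 20 g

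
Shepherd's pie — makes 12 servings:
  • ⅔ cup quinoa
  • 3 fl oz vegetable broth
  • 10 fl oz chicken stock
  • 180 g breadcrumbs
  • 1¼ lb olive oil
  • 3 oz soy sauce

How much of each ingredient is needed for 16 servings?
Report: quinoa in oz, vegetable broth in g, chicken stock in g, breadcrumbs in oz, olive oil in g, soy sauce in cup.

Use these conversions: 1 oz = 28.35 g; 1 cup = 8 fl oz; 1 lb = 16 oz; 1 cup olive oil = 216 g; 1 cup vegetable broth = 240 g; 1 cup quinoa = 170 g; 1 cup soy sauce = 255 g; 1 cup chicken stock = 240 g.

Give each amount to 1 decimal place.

Scaling factor: 16/12 = 4/3.
quinoa: 2/3 cup × 4/3 × 170 g/cup ÷ 28.35 g/oz ≈ 5.3 oz
vegetable broth: 3 fl oz × 4/3 ÷ 8 fl oz/cup × 240 g/cup = 120.0 g
chicken stock: 10 fl oz × 4/3 ÷ 8 fl oz/cup × 240 g/cup = 400.0 g
breadcrumbs: 180 g × 4/3 ÷ 28.35 g/oz ≈ 8.5 oz
olive oil: 1.25 lb × 4/3 × 16 oz/lb × 28.35 g/oz = 756.0 g
soy sauce: 3 oz × 4/3 × 28.35 g/oz ÷ 255 g/cup ≈ 0.4 cup

quinoa: 5.3 oz; vegetable broth: 120.0 g; chicken stock: 400.0 g; breadcrumbs: 8.5 oz; olive oil: 756.0 g; soy sauce: 0.4 cup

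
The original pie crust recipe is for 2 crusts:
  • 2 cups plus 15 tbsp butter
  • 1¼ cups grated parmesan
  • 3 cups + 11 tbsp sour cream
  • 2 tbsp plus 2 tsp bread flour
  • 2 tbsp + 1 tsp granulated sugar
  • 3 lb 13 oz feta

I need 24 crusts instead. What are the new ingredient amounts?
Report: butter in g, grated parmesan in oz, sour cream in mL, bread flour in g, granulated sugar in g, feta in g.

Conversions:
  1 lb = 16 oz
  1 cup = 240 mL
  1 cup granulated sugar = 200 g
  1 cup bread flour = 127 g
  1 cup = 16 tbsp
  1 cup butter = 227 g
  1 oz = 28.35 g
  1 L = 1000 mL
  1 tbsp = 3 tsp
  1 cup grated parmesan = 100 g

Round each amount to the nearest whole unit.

butter: 8002 g; grated parmesan: 53 oz; sour cream: 10620 mL; bread flour: 254 g; granulated sugar: 350 g; feta: 20752 g

Scaling factor: 24/2 = 12.
butter: (2 cup + 15 tbsp = 2.9375 cup) × 12 × 227 g/cup ≈ 8002 g
grated parmesan: 1.25 cup × 12 × 100 g/cup ÷ 28.35 g/oz ≈ 53 oz
sour cream: (3 cup + 11 tbsp = 3.6875 cup) × 12 × 240 mL/cup = 10620 mL
bread flour: (2 tbsp + 2 tsp = 8/3 tbsp) × 12 ÷ 16 tbsp/cup × 127 g/cup = 254 g
granulated sugar: (2 tbsp + 1 tsp = 7/3 tbsp) × 12 ÷ 16 tbsp/cup × 200 g/cup = 350 g
feta: (3 lb + 13 oz = 3.8125 lb) × 12 × 16 oz/lb × 28.35 g/oz ≈ 20752 g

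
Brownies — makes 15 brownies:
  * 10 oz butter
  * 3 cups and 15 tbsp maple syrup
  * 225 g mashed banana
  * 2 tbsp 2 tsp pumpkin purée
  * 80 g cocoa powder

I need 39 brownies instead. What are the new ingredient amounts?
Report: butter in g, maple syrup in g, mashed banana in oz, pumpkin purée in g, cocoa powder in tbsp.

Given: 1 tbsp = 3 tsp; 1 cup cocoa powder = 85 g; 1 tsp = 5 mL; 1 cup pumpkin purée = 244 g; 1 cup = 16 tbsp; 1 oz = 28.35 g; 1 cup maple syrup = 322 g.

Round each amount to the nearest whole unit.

butter: 737 g; maple syrup: 3296 g; mashed banana: 21 oz; pumpkin purée: 106 g; cocoa powder: 39 tbsp

Scaling factor: 39/15 = 13/5 = 2.6.
butter: 10 oz × 13/5 × 28.35 g/oz ≈ 737 g
maple syrup: (3 cup + 15 tbsp = 3.9375 cup) × 13/5 × 322 g/cup ≈ 3296 g
mashed banana: 225 g × 13/5 ÷ 28.35 g/oz ≈ 21 oz
pumpkin purée: (2 tbsp + 2 tsp = 8/3 tbsp) × 13/5 ÷ 16 tbsp/cup × 244 g/cup ≈ 106 g
cocoa powder: 80 g × 13/5 ÷ 85 g/cup × 16 tbsp/cup ≈ 39 tbsp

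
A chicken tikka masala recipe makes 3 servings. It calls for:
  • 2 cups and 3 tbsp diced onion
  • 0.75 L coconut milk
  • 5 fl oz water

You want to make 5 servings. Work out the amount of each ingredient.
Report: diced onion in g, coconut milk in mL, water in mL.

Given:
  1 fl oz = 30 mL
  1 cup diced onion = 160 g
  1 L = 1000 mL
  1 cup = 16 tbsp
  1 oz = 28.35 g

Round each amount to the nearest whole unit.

Scaling factor: 5/3.
diced onion: (2 cup + 3 tbsp = 2.1875 cup) × 5/3 × 160 g/cup ≈ 583 g
coconut milk: 0.75 L × 5/3 × 1000 mL/L = 1250 mL
water: 5 fl oz × 5/3 × 30 mL/fl oz = 250 mL

diced onion: 583 g; coconut milk: 1250 mL; water: 250 mL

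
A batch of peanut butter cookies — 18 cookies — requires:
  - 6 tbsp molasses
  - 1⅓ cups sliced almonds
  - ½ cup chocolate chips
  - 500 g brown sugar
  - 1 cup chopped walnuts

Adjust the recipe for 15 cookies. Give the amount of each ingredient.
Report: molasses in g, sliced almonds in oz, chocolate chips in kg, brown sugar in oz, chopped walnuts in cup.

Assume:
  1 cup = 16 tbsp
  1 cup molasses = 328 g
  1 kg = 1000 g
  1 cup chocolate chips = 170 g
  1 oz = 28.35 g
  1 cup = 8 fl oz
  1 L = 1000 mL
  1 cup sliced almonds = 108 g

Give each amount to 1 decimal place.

Scaling factor: 15/18 = 5/6.
molasses: 6 tbsp × 5/6 ÷ 16 tbsp/cup × 328 g/cup = 102.5 g
sliced almonds: 4/3 cup × 5/6 × 108 g/cup ÷ 28.35 g/oz ≈ 4.2 oz
chocolate chips: 0.5 cup × 5/6 × 170 g/cup ÷ 1000 g/kg ≈ 0.1 kg
brown sugar: 500 g × 5/6 ÷ 28.35 g/oz ≈ 14.7 oz
chopped walnuts: 1 cup × 5/6 ≈ 0.8 cup

molasses: 102.5 g; sliced almonds: 4.2 oz; chocolate chips: 0.1 kg; brown sugar: 14.7 oz; chopped walnuts: 0.8 cup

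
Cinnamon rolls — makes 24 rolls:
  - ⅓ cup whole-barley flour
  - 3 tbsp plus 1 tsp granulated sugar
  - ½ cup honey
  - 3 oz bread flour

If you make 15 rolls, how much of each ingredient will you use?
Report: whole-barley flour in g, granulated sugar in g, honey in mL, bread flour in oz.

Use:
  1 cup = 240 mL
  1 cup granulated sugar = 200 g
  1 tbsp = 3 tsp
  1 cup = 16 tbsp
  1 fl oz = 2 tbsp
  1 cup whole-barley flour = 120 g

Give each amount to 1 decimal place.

whole-barley flour: 25.0 g; granulated sugar: 26.0 g; honey: 75.0 mL; bread flour: 1.9 oz

Scaling factor: 15/24 = 5/8 = 0.625.
whole-barley flour: 1/3 cup × 5/8 × 120 g/cup = 25.0 g
granulated sugar: (3 tbsp + 1 tsp = 10/3 tbsp) × 5/8 ÷ 16 tbsp/cup × 200 g/cup ≈ 26.0 g
honey: 0.5 cup × 5/8 × 240 mL/cup = 75.0 mL
bread flour: 3 oz × 5/8 ≈ 1.9 oz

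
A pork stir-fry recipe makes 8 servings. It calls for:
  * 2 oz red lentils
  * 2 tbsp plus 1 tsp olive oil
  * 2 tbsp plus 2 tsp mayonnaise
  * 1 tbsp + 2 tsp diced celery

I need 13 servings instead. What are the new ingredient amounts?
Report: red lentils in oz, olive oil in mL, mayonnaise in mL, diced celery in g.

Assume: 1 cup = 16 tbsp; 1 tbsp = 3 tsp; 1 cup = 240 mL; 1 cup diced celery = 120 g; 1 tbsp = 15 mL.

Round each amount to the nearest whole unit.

red lentils: 3 oz; olive oil: 57 mL; mayonnaise: 65 mL; diced celery: 20 g

Scaling factor: 13/8 = 1.625.
red lentils: 2 oz × 13/8 ≈ 3 oz
olive oil: (2 tbsp + 1 tsp = 7/3 tbsp) × 13/8 × 15 mL/tbsp ≈ 57 mL
mayonnaise: (2 tbsp + 2 tsp = 8/3 tbsp) × 13/8 × 15 mL/tbsp = 65 mL
diced celery: (1 tbsp + 2 tsp = 5/3 tbsp) × 13/8 ÷ 16 tbsp/cup × 120 g/cup ≈ 20 g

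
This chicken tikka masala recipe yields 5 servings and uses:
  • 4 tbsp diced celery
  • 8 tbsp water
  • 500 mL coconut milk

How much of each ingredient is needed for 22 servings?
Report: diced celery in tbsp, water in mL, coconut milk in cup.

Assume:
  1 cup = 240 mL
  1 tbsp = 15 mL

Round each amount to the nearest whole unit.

diced celery: 18 tbsp; water: 528 mL; coconut milk: 9 cup

Scaling factor: 22/5 = 4.4.
diced celery: 4 tbsp × 22/5 ≈ 18 tbsp
water: 8 tbsp × 22/5 × 15 mL/tbsp = 528 mL
coconut milk: 500 mL × 22/5 ÷ 240 mL/cup ≈ 9 cup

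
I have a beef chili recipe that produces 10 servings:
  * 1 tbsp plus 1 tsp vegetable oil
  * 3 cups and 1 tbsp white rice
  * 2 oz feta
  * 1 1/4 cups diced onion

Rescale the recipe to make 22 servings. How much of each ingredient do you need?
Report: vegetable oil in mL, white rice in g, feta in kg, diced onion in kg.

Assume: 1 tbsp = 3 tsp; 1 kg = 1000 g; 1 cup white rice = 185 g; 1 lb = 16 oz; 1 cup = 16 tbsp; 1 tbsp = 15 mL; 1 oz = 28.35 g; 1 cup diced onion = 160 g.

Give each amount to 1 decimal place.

Scaling factor: 22/10 = 11/5 = 2.2.
vegetable oil: (1 tbsp + 1 tsp = 4/3 tbsp) × 11/5 × 15 mL/tbsp = 44.0 mL
white rice: (3 cup + 1 tbsp = 3.0625 cup) × 11/5 × 185 g/cup ≈ 1246.4 g
feta: 2 oz × 11/5 × 28.35 g/oz ÷ 1000 g/kg ≈ 0.1 kg
diced onion: 1.25 cup × 11/5 × 160 g/cup ÷ 1000 g/kg ≈ 0.4 kg

vegetable oil: 44.0 mL; white rice: 1246.4 g; feta: 0.1 kg; diced onion: 0.4 kg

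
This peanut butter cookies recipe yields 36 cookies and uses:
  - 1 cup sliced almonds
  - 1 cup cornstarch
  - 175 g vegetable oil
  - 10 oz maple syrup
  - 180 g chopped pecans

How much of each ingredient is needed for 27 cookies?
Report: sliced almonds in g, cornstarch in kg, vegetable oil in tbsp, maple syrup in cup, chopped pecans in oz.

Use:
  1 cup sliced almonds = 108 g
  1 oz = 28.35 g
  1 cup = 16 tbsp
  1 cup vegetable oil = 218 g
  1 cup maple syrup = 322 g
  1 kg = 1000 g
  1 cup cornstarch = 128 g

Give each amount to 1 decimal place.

Scaling factor: 27/36 = 3/4 = 0.75.
sliced almonds: 1 cup × 3/4 × 108 g/cup = 81.0 g
cornstarch: 1 cup × 3/4 × 128 g/cup ÷ 1000 g/kg ≈ 0.1 kg
vegetable oil: 175 g × 3/4 ÷ 218 g/cup × 16 tbsp/cup ≈ 9.6 tbsp
maple syrup: 10 oz × 3/4 × 28.35 g/oz ÷ 322 g/cup ≈ 0.7 cup
chopped pecans: 180 g × 3/4 ÷ 28.35 g/oz ≈ 4.8 oz

sliced almonds: 81.0 g; cornstarch: 0.1 kg; vegetable oil: 9.6 tbsp; maple syrup: 0.7 cup; chopped pecans: 4.8 oz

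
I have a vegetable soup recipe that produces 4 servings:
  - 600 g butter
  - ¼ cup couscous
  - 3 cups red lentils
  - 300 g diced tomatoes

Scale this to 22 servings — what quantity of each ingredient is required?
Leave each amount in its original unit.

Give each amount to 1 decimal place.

butter: 3300.0 g; couscous: 1.4 cup; red lentils: 16.5 cup; diced tomatoes: 1650.0 g

Scaling factor: 22/4 = 11/2 = 5.5.
butter: 600 g × 11/2 = 3300.0 g
couscous: 0.25 cup × 11/2 ≈ 1.4 cup
red lentils: 3 cup × 11/2 = 16.5 cup
diced tomatoes: 300 g × 11/2 = 1650.0 g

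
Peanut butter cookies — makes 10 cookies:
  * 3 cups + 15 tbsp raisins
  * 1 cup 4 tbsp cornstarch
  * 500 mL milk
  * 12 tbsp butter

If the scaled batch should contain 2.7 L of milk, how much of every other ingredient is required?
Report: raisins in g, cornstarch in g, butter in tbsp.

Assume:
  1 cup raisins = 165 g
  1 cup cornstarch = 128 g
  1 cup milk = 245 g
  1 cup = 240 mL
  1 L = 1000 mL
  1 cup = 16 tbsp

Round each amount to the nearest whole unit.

The original recipe has 0.5 L of milk, so the scaling factor is 2.7 ÷ 0.5 = 27/5 = 5.4.
raisins: (3 cup + 15 tbsp = 3.9375 cup) × 27/5 × 165 g/cup ≈ 3508 g
cornstarch: (1 cup + 4 tbsp = 1.25 cup) × 27/5 × 128 g/cup = 864 g
butter: 12 tbsp × 27/5 ≈ 65 tbsp

raisins: 3508 g; cornstarch: 864 g; butter: 65 tbsp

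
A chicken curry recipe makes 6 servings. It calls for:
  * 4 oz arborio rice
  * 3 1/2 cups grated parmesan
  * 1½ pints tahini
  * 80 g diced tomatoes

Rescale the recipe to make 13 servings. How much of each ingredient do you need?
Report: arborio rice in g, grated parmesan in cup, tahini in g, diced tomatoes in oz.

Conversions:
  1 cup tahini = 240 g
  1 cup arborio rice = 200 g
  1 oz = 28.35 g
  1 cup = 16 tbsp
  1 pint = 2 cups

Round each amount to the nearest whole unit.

arborio rice: 246 g; grated parmesan: 8 cup; tahini: 1560 g; diced tomatoes: 6 oz

Scaling factor: 13/6.
arborio rice: 4 oz × 13/6 × 28.35 g/oz ≈ 246 g
grated parmesan: 3.5 cup × 13/6 ≈ 8 cup
tahini: 1.5 pint × 13/6 × 2 cup/pint × 240 g/cup = 1560 g
diced tomatoes: 80 g × 13/6 ÷ 28.35 g/oz ≈ 6 oz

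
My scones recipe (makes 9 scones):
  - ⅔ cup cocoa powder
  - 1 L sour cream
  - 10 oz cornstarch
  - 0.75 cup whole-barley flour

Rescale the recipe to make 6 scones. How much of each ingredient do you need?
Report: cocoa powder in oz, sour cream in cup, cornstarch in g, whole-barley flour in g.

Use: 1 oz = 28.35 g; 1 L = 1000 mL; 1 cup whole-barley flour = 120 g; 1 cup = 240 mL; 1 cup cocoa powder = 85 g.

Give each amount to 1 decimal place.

cocoa powder: 1.3 oz; sour cream: 2.8 cup; cornstarch: 189.0 g; whole-barley flour: 60.0 g

Scaling factor: 6/9 = 2/3.
cocoa powder: 2/3 cup × 2/3 × 85 g/cup ÷ 28.35 g/oz ≈ 1.3 oz
sour cream: 1 L × 2/3 × 1000 mL/L ÷ 240 mL/cup ≈ 2.8 cup
cornstarch: 10 oz × 2/3 × 28.35 g/oz = 189.0 g
whole-barley flour: 0.75 cup × 2/3 × 120 g/cup = 60.0 g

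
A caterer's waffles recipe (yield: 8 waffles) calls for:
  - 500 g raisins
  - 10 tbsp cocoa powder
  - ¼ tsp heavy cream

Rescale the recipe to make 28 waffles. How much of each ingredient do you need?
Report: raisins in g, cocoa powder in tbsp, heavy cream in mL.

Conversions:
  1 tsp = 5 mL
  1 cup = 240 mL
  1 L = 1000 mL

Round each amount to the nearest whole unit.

raisins: 1750 g; cocoa powder: 35 tbsp; heavy cream: 4 mL

Scaling factor: 28/8 = 7/2 = 3.5.
raisins: 500 g × 7/2 = 1750 g
cocoa powder: 10 tbsp × 7/2 = 35 tbsp
heavy cream: 0.25 tsp × 7/2 × 5 mL/tsp ≈ 4 mL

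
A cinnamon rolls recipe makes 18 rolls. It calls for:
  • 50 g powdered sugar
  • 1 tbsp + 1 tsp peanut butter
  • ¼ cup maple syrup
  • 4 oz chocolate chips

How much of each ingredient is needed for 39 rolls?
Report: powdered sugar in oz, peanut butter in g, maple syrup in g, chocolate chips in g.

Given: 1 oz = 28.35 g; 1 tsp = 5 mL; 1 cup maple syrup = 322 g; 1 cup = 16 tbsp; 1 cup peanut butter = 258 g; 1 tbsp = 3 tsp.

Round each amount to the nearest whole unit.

Scaling factor: 39/18 = 13/6.
powdered sugar: 50 g × 13/6 ÷ 28.35 g/oz ≈ 4 oz
peanut butter: (1 tbsp + 1 tsp = 4/3 tbsp) × 13/6 ÷ 16 tbsp/cup × 258 g/cup ≈ 47 g
maple syrup: 0.25 cup × 13/6 × 322 g/cup ≈ 174 g
chocolate chips: 4 oz × 13/6 × 28.35 g/oz ≈ 246 g

powdered sugar: 4 oz; peanut butter: 47 g; maple syrup: 174 g; chocolate chips: 246 g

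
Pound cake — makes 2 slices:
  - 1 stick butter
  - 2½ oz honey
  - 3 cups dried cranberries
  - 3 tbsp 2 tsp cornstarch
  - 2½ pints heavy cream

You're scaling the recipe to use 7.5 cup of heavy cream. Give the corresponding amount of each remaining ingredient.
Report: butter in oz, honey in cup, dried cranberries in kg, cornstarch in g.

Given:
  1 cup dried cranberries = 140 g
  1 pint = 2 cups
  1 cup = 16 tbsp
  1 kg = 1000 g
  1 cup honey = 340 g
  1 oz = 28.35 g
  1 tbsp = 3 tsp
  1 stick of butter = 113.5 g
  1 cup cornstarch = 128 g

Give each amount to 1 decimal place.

The original recipe has 5 cup of heavy cream, so the scaling factor is 7.5 ÷ 5 = 3/2 = 1.5.
butter: 1 stick × 3/2 × 113.5 g/stick ÷ 28.35 g/oz ≈ 6.0 oz
honey: 2.5 oz × 3/2 × 28.35 g/oz ÷ 340 g/cup ≈ 0.3 cup
dried cranberries: 3 cup × 3/2 × 140 g/cup ÷ 1000 g/kg ≈ 0.6 kg
cornstarch: (3 tbsp + 2 tsp = 11/3 tbsp) × 3/2 ÷ 16 tbsp/cup × 128 g/cup = 44.0 g

butter: 6.0 oz; honey: 0.3 cup; dried cranberries: 0.6 kg; cornstarch: 44.0 g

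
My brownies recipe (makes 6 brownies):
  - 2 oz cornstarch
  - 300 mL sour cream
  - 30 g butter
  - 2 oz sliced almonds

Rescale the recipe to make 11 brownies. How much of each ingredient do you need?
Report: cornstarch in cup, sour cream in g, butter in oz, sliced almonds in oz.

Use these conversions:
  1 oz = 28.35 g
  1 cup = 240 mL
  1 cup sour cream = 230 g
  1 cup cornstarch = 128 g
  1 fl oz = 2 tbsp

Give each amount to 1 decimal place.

Scaling factor: 11/6.
cornstarch: 2 oz × 11/6 × 28.35 g/oz ÷ 128 g/cup ≈ 0.8 cup
sour cream: 300 mL × 11/6 ÷ 240 mL/cup × 230 g/cup ≈ 527.1 g
butter: 30 g × 11/6 ÷ 28.35 g/oz ≈ 1.9 oz
sliced almonds: 2 oz × 11/6 ≈ 3.7 oz

cornstarch: 0.8 cup; sour cream: 527.1 g; butter: 1.9 oz; sliced almonds: 3.7 oz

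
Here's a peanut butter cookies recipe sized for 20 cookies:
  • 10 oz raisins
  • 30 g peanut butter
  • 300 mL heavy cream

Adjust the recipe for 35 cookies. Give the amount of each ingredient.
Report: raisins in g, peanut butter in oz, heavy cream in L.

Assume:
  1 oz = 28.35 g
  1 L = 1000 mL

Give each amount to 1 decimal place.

Scaling factor: 35/20 = 7/4 = 1.75.
raisins: 10 oz × 7/4 × 28.35 g/oz ≈ 496.1 g
peanut butter: 30 g × 7/4 ÷ 28.35 g/oz ≈ 1.9 oz
heavy cream: 300 mL × 7/4 ÷ 1000 mL/L ≈ 0.5 L

raisins: 496.1 g; peanut butter: 1.9 oz; heavy cream: 0.5 L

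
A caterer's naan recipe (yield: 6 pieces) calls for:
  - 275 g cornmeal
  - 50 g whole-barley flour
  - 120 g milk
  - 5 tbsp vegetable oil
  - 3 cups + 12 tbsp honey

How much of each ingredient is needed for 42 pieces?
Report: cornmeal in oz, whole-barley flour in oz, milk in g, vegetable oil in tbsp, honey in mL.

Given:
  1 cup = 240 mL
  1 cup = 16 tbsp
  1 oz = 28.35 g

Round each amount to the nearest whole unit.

Scaling factor: 42/6 = 7.
cornmeal: 275 g × 7 ÷ 28.35 g/oz ≈ 68 oz
whole-barley flour: 50 g × 7 ÷ 28.35 g/oz ≈ 12 oz
milk: 120 g × 7 = 840 g
vegetable oil: 5 tbsp × 7 = 35 tbsp
honey: (3 cup + 12 tbsp = 3.75 cup) × 7 × 240 mL/cup = 6300 mL

cornmeal: 68 oz; whole-barley flour: 12 oz; milk: 840 g; vegetable oil: 35 tbsp; honey: 6300 mL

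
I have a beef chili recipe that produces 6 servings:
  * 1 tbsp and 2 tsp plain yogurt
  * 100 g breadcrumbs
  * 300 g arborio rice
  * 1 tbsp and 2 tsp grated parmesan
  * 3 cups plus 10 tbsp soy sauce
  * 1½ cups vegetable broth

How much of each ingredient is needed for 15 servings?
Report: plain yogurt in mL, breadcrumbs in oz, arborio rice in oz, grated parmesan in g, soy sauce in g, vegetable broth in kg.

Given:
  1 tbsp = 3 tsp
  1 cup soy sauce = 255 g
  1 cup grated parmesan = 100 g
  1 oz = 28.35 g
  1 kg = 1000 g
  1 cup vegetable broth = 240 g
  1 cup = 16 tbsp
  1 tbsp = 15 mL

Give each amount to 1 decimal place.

plain yogurt: 62.5 mL; breadcrumbs: 8.8 oz; arborio rice: 26.5 oz; grated parmesan: 26.0 g; soy sauce: 2310.9 g; vegetable broth: 0.9 kg

Scaling factor: 15/6 = 5/2 = 2.5.
plain yogurt: (1 tbsp + 2 tsp = 5/3 tbsp) × 5/2 × 15 mL/tbsp = 62.5 mL
breadcrumbs: 100 g × 5/2 ÷ 28.35 g/oz ≈ 8.8 oz
arborio rice: 300 g × 5/2 ÷ 28.35 g/oz ≈ 26.5 oz
grated parmesan: (1 tbsp + 2 tsp = 5/3 tbsp) × 5/2 ÷ 16 tbsp/cup × 100 g/cup ≈ 26.0 g
soy sauce: (3 cup + 10 tbsp = 3.625 cup) × 5/2 × 255 g/cup ≈ 2310.9 g
vegetable broth: 1.5 cup × 5/2 × 240 g/cup ÷ 1000 g/kg = 0.9 kg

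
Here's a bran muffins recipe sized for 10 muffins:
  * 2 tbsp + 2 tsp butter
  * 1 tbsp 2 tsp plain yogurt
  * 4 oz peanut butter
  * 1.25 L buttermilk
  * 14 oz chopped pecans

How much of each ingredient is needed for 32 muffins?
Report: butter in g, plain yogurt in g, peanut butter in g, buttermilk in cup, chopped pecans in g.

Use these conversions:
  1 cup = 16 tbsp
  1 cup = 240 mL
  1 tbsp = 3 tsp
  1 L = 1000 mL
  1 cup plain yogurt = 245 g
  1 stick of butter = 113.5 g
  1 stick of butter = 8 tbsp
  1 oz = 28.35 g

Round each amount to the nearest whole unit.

Scaling factor: 32/10 = 16/5 = 3.2.
butter: (2 tbsp + 2 tsp = 8/3 tbsp) × 16/5 ÷ 8 tbsp/stick × 113.5 g/stick ≈ 121 g
plain yogurt: (1 tbsp + 2 tsp = 5/3 tbsp) × 16/5 ÷ 16 tbsp/cup × 245 g/cup ≈ 82 g
peanut butter: 4 oz × 16/5 × 28.35 g/oz ≈ 363 g
buttermilk: 1.25 L × 16/5 × 1000 mL/L ÷ 240 mL/cup ≈ 17 cup
chopped pecans: 14 oz × 16/5 × 28.35 g/oz ≈ 1270 g

butter: 121 g; plain yogurt: 82 g; peanut butter: 363 g; buttermilk: 17 cup; chopped pecans: 1270 g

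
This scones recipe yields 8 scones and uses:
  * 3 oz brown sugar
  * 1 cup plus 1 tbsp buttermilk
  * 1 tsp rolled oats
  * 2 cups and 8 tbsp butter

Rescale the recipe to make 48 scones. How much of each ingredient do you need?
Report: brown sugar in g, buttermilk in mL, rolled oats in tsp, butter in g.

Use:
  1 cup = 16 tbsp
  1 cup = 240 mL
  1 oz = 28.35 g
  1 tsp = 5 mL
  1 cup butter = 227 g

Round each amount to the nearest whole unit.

Scaling factor: 48/8 = 6.
brown sugar: 3 oz × 6 × 28.35 g/oz ≈ 510 g
buttermilk: (1 cup + 1 tbsp = 1.0625 cup) × 6 × 240 mL/cup = 1530 mL
rolled oats: 1 tsp × 6 = 6 tsp
butter: (2 cup + 8 tbsp = 2.5 cup) × 6 × 227 g/cup = 3405 g

brown sugar: 510 g; buttermilk: 1530 mL; rolled oats: 6 tsp; butter: 3405 g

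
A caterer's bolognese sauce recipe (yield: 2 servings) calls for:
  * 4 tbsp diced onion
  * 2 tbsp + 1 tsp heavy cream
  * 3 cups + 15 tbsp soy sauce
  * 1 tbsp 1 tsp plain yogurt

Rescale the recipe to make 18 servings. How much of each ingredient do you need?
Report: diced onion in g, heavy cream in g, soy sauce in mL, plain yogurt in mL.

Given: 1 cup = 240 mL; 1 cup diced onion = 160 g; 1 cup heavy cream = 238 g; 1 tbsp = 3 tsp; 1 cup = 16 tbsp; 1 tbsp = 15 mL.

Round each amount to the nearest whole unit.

diced onion: 360 g; heavy cream: 312 g; soy sauce: 8505 mL; plain yogurt: 180 mL

Scaling factor: 18/2 = 9.
diced onion: 4 tbsp × 9 ÷ 16 tbsp/cup × 160 g/cup = 360 g
heavy cream: (2 tbsp + 1 tsp = 7/3 tbsp) × 9 ÷ 16 tbsp/cup × 238 g/cup ≈ 312 g
soy sauce: (3 cup + 15 tbsp = 3.9375 cup) × 9 × 240 mL/cup = 8505 mL
plain yogurt: (1 tbsp + 1 tsp = 4/3 tbsp) × 9 × 15 mL/tbsp = 180 mL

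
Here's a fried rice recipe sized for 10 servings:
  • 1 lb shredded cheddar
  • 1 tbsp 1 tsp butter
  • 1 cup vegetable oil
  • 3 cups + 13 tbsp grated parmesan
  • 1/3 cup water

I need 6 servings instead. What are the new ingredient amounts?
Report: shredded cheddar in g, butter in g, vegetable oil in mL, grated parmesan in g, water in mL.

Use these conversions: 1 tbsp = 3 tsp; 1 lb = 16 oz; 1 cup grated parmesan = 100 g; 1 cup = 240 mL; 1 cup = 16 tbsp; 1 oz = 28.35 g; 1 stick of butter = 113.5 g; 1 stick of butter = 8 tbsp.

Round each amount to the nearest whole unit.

shredded cheddar: 272 g; butter: 11 g; vegetable oil: 144 mL; grated parmesan: 229 g; water: 48 mL

Scaling factor: 6/10 = 3/5 = 0.6.
shredded cheddar: 1 lb × 3/5 × 16 oz/lb × 28.35 g/oz ≈ 272 g
butter: (1 tbsp + 1 tsp = 4/3 tbsp) × 3/5 ÷ 8 tbsp/stick × 113.5 g/stick ≈ 11 g
vegetable oil: 1 cup × 3/5 × 240 mL/cup = 144 mL
grated parmesan: (3 cup + 13 tbsp = 3.8125 cup) × 3/5 × 100 g/cup ≈ 229 g
water: 1/3 cup × 3/5 × 240 mL/cup = 48 mL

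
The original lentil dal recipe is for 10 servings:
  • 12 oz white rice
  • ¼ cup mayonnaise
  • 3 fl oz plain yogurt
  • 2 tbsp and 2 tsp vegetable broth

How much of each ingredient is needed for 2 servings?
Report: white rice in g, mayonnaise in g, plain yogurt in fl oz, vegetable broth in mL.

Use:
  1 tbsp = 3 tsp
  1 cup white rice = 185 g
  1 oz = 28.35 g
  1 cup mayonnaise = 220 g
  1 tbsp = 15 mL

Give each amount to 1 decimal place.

white rice: 68.0 g; mayonnaise: 11.0 g; plain yogurt: 0.6 fl oz; vegetable broth: 8.0 mL

Scaling factor: 2/10 = 1/5 = 0.2.
white rice: 12 oz × 1/5 × 28.35 g/oz ≈ 68.0 g
mayonnaise: 0.25 cup × 1/5 × 220 g/cup = 11.0 g
plain yogurt: 3 fl oz × 1/5 = 0.6 fl oz
vegetable broth: (2 tbsp + 2 tsp = 8/3 tbsp) × 1/5 × 15 mL/tbsp = 8.0 mL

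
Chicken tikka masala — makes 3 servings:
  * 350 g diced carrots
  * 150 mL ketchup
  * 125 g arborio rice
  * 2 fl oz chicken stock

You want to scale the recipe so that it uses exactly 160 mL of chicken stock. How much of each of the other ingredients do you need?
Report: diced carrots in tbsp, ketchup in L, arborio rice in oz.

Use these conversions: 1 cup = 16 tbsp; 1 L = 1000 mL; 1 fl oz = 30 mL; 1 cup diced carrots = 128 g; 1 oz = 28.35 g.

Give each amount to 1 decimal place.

diced carrots: 116.7 tbsp; ketchup: 0.4 L; arborio rice: 11.8 oz

The original recipe has 60 mL of chicken stock, so the scaling factor is 160 ÷ 60 = 8/3.
diced carrots: 350 g × 8/3 ÷ 128 g/cup × 16 tbsp/cup ≈ 116.7 tbsp
ketchup: 150 mL × 8/3 ÷ 1000 mL/L = 0.4 L
arborio rice: 125 g × 8/3 ÷ 28.35 g/oz ≈ 11.8 oz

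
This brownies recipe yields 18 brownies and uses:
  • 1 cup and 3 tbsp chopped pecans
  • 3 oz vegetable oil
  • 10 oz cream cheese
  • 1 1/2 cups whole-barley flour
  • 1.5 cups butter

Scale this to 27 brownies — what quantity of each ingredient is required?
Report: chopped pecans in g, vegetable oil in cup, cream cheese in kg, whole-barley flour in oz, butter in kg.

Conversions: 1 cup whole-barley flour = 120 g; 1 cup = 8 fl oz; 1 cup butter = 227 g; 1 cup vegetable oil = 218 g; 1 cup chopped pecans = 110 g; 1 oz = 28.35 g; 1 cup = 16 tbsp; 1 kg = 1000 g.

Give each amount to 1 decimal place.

Scaling factor: 27/18 = 3/2 = 1.5.
chopped pecans: (1 cup + 3 tbsp = 1.1875 cup) × 3/2 × 110 g/cup ≈ 195.9 g
vegetable oil: 3 oz × 3/2 × 28.35 g/oz ÷ 218 g/cup ≈ 0.6 cup
cream cheese: 10 oz × 3/2 × 28.35 g/oz ÷ 1000 g/kg ≈ 0.4 kg
whole-barley flour: 1.5 cup × 3/2 × 120 g/cup ÷ 28.35 g/oz ≈ 9.5 oz
butter: 1.5 cup × 3/2 × 227 g/cup ÷ 1000 g/kg ≈ 0.5 kg

chopped pecans: 195.9 g; vegetable oil: 0.6 cup; cream cheese: 0.4 kg; whole-barley flour: 9.5 oz; butter: 0.5 kg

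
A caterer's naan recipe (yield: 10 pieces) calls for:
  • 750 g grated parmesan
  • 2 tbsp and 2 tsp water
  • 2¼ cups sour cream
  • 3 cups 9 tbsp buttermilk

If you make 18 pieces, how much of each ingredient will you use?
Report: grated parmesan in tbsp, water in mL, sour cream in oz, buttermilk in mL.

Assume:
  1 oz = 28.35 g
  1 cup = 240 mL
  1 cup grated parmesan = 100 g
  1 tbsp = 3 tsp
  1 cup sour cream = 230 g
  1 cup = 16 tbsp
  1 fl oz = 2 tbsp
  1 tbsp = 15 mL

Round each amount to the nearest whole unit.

Scaling factor: 18/10 = 9/5 = 1.8.
grated parmesan: 750 g × 9/5 ÷ 100 g/cup × 16 tbsp/cup = 216 tbsp
water: (2 tbsp + 2 tsp = 8/3 tbsp) × 9/5 × 15 mL/tbsp = 72 mL
sour cream: 2.25 cup × 9/5 × 230 g/cup ÷ 28.35 g/oz ≈ 33 oz
buttermilk: (3 cup + 9 tbsp = 3.5625 cup) × 9/5 × 240 mL/cup = 1539 mL

grated parmesan: 216 tbsp; water: 72 mL; sour cream: 33 oz; buttermilk: 1539 mL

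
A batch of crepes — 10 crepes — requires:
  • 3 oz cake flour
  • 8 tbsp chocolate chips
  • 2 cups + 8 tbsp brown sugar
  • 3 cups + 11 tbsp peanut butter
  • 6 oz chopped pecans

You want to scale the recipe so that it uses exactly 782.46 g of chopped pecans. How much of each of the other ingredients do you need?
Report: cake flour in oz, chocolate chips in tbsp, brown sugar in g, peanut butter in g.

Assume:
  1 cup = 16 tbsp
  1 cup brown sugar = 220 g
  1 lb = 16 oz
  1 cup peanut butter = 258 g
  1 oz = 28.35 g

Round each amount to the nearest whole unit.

The original recipe has 170.1 g of chopped pecans, so the scaling factor is 782.46 ÷ 170.1 = 23/5 = 4.6.
cake flour: 3 oz × 23/5 ≈ 14 oz
chocolate chips: 8 tbsp × 23/5 ≈ 37 tbsp
brown sugar: (2 cup + 8 tbsp = 2.5 cup) × 23/5 × 220 g/cup = 2530 g
peanut butter: (3 cup + 11 tbsp = 3.6875 cup) × 23/5 × 258 g/cup ≈ 4376 g

cake flour: 14 oz; chocolate chips: 37 tbsp; brown sugar: 2530 g; peanut butter: 4376 g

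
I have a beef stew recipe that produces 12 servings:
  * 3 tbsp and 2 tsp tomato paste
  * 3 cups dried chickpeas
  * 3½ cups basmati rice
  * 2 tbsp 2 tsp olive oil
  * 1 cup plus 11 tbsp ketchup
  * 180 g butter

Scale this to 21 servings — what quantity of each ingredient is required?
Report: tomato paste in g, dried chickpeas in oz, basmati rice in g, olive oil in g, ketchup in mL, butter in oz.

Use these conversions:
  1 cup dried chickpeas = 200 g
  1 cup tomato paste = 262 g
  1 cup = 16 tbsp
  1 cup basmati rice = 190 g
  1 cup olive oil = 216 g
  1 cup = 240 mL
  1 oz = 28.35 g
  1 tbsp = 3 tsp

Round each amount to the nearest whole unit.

Scaling factor: 21/12 = 7/4 = 1.75.
tomato paste: (3 tbsp + 2 tsp = 11/3 tbsp) × 7/4 ÷ 16 tbsp/cup × 262 g/cup ≈ 105 g
dried chickpeas: 3 cup × 7/4 × 200 g/cup ÷ 28.35 g/oz ≈ 37 oz
basmati rice: 3.5 cup × 7/4 × 190 g/cup ≈ 1164 g
olive oil: (2 tbsp + 2 tsp = 8/3 tbsp) × 7/4 ÷ 16 tbsp/cup × 216 g/cup = 63 g
ketchup: (1 cup + 11 tbsp = 1.6875 cup) × 7/4 × 240 mL/cup ≈ 709 mL
butter: 180 g × 7/4 ÷ 28.35 g/oz ≈ 11 oz

tomato paste: 105 g; dried chickpeas: 37 oz; basmati rice: 1164 g; olive oil: 63 g; ketchup: 709 mL; butter: 11 oz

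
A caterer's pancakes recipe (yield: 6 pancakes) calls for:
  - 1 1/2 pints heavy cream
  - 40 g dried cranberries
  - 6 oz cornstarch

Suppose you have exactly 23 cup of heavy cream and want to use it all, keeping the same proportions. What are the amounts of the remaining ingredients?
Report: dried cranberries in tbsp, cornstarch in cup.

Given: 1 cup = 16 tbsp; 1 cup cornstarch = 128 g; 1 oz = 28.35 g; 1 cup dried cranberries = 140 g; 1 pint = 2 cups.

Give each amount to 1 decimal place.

dried cranberries: 35.0 tbsp; cornstarch: 10.2 cup

The original recipe has 3 cup of heavy cream, so the scaling factor is 23 ÷ 3 = 23/3.
dried cranberries: 40 g × 23/3 ÷ 140 g/cup × 16 tbsp/cup ≈ 35.0 tbsp
cornstarch: 6 oz × 23/3 × 28.35 g/oz ÷ 128 g/cup ≈ 10.2 cup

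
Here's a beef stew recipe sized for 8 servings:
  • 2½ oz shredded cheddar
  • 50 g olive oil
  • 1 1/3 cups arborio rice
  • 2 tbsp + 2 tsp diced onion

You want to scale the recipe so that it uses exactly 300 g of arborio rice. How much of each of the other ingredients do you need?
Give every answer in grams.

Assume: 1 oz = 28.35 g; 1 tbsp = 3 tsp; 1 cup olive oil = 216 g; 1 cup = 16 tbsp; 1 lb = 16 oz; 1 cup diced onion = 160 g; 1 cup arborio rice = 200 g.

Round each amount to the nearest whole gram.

The original recipe has 800/3 g of arborio rice, so the scaling factor is 300 ÷ 800/3 = 9/8 = 1.125.
shredded cheddar: 2.5 oz × 9/8 × 28.35 g/oz ≈ 80 g
olive oil: 50 g × 9/8 ≈ 56 g
diced onion: (2 tbsp + 2 tsp = 8/3 tbsp) × 9/8 ÷ 16 tbsp/cup × 160 g/cup = 30 g

shredded cheddar: 80 g; olive oil: 56 g; diced onion: 30 g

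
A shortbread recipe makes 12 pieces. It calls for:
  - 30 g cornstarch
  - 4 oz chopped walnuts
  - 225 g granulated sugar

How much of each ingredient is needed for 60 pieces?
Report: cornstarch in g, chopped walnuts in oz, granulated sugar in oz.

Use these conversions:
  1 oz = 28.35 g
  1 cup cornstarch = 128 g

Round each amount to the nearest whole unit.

cornstarch: 150 g; chopped walnuts: 20 oz; granulated sugar: 40 oz

Scaling factor: 60/12 = 5.
cornstarch: 30 g × 5 = 150 g
chopped walnuts: 4 oz × 5 = 20 oz
granulated sugar: 225 g × 5 ÷ 28.35 g/oz ≈ 40 oz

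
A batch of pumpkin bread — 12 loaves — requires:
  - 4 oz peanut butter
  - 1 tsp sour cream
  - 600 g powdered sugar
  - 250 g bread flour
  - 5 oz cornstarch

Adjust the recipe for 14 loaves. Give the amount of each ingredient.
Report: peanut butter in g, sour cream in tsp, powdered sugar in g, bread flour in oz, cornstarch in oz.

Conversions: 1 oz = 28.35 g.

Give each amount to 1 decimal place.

Scaling factor: 14/12 = 7/6.
peanut butter: 4 oz × 7/6 × 28.35 g/oz = 132.3 g
sour cream: 1 tsp × 7/6 ≈ 1.2 tsp
powdered sugar: 600 g × 7/6 = 700.0 g
bread flour: 250 g × 7/6 ÷ 28.35 g/oz ≈ 10.3 oz
cornstarch: 5 oz × 7/6 ≈ 5.8 oz

peanut butter: 132.3 g; sour cream: 1.2 tsp; powdered sugar: 700.0 g; bread flour: 10.3 oz; cornstarch: 5.8 oz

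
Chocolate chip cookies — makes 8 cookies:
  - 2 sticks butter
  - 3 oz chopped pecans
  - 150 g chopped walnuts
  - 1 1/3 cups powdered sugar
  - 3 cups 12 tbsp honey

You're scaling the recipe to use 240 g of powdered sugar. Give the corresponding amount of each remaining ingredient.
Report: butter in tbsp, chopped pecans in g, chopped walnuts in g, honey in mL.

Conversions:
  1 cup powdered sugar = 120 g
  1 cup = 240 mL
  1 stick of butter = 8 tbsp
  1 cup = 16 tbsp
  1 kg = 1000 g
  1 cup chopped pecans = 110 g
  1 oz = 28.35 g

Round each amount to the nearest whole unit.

butter: 24 tbsp; chopped pecans: 128 g; chopped walnuts: 225 g; honey: 1350 mL

The original recipe has 160 g of powdered sugar, so the scaling factor is 240 ÷ 160 = 3/2 = 1.5.
butter: 2 stick × 3/2 × 8 tbsp/stick = 24 tbsp
chopped pecans: 3 oz × 3/2 × 28.35 g/oz ≈ 128 g
chopped walnuts: 150 g × 3/2 = 225 g
honey: (3 cup + 12 tbsp = 3.75 cup) × 3/2 × 240 mL/cup = 1350 mL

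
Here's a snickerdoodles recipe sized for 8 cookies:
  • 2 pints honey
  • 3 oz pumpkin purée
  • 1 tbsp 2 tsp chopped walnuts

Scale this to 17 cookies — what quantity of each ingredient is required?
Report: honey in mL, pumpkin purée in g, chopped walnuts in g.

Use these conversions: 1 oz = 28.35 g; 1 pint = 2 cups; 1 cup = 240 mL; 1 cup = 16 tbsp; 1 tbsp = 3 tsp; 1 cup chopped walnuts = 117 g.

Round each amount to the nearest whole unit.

honey: 2040 mL; pumpkin purée: 181 g; chopped walnuts: 26 g

Scaling factor: 17/8 = 2.125.
honey: 2 pint × 17/8 × 2 cup/pint × 240 mL/cup = 2040 mL
pumpkin purée: 3 oz × 17/8 × 28.35 g/oz ≈ 181 g
chopped walnuts: (1 tbsp + 2 tsp = 5/3 tbsp) × 17/8 ÷ 16 tbsp/cup × 117 g/cup ≈ 26 g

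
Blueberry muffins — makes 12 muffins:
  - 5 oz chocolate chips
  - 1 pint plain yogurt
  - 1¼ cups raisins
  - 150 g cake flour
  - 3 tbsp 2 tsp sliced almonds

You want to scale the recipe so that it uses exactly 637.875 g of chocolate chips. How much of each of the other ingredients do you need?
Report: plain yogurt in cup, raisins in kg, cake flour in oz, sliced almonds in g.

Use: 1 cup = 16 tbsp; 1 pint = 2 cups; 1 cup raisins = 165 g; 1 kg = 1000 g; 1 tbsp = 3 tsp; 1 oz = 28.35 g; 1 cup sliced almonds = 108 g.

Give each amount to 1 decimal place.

plain yogurt: 9.0 cup; raisins: 0.9 kg; cake flour: 23.8 oz; sliced almonds: 111.4 g

The original recipe has 141.75 g of chocolate chips, so the scaling factor is 637.875 ÷ 141.75 = 9/2 = 4.5.
plain yogurt: 1 pint × 9/2 × 2 cup/pint = 9.0 cup
raisins: 1.25 cup × 9/2 × 165 g/cup ÷ 1000 g/kg ≈ 0.9 kg
cake flour: 150 g × 9/2 ÷ 28.35 g/oz ≈ 23.8 oz
sliced almonds: (3 tbsp + 2 tsp = 11/3 tbsp) × 9/2 ÷ 16 tbsp/cup × 108 g/cup ≈ 111.4 g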